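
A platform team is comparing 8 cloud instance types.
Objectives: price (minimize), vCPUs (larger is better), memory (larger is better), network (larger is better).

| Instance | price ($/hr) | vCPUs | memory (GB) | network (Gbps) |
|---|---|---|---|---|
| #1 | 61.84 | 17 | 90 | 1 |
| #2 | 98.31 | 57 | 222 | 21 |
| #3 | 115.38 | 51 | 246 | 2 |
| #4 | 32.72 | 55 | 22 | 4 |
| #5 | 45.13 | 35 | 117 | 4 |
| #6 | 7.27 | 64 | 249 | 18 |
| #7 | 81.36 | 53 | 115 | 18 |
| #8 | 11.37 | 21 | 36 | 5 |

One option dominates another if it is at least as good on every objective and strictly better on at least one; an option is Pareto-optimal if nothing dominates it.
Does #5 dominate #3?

No

#5 vs #3: #5 is worse on vCPUs (35 vs 51), so it does not dominate #3.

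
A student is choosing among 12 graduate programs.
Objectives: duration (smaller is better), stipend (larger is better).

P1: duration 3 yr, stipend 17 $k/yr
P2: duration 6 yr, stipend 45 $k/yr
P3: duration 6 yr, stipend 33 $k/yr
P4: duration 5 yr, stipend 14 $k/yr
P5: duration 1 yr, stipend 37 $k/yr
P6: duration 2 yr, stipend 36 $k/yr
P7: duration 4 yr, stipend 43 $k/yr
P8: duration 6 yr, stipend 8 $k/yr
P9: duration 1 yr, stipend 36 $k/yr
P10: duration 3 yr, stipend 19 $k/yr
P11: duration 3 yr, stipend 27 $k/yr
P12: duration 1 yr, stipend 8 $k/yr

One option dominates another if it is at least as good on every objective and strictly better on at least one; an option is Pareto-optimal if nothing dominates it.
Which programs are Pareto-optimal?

P1: dominated by P5 (duration 1≤3, stipend 37≥17).
P2: not dominated (best stipend).
P3: dominated by P2 (duration 6≤6, stipend 45≥33).
P4: dominated by P1 (duration 3≤5, stipend 17≥14).
P5: not dominated.
P6: dominated by P5 (duration 1≤2, stipend 37≥36).
P7: not dominated.
P8: dominated by P1 (duration 3≤6, stipend 17≥8).
P9: dominated by P5 (duration 1≤1, stipend 37≥36).
P10: dominated by P5 (duration 1≤3, stipend 37≥19).
P11: dominated by P5 (duration 1≤3, stipend 37≥27).
P12: dominated by P5 (duration 1≤1, stipend 37≥8).

P2, P5, P7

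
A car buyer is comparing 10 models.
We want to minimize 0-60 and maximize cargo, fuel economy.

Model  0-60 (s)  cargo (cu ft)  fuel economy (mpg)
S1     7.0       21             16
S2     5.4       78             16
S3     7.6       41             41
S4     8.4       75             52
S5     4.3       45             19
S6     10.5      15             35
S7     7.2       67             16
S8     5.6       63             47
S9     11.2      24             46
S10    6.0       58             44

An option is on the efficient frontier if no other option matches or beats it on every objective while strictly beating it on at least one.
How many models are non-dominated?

4

S1: dominated by S2 (0-60 5.4≤7.0, cargo 78≥21, fuel economy 16≥16).
S2: not dominated (best cargo).
S3: dominated by S8 (0-60 5.6≤7.6, cargo 63≥41, fuel economy 47≥41).
S4: not dominated (best fuel economy).
S5: not dominated (best 0-60).
S6: dominated by S3 (0-60 7.6≤10.5, cargo 41≥15, fuel economy 41≥35).
S7: dominated by S2 (0-60 5.4≤7.2, cargo 78≥67, fuel economy 16≥16).
S8: not dominated.
S9: dominated by S4 (0-60 8.4≤11.2, cargo 75≥24, fuel economy 52≥46).
S10: dominated by S8 (0-60 5.6≤6.0, cargo 63≥58, fuel economy 47≥44).
Pareto-optimal: S2, S4, S5, S8 → 4.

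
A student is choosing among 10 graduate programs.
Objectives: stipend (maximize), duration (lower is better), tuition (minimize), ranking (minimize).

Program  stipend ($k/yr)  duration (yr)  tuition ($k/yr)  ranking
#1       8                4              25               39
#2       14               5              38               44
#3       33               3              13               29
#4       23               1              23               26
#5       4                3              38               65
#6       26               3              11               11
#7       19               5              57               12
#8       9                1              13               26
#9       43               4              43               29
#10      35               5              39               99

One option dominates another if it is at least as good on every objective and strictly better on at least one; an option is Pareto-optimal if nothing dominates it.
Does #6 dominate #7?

#6 vs #7: stipend 26≥19, duration 3≤5, tuition 11≤57, ranking 11≤12 — #6 is at least as good on every objective with at least one strict improvement.

Yes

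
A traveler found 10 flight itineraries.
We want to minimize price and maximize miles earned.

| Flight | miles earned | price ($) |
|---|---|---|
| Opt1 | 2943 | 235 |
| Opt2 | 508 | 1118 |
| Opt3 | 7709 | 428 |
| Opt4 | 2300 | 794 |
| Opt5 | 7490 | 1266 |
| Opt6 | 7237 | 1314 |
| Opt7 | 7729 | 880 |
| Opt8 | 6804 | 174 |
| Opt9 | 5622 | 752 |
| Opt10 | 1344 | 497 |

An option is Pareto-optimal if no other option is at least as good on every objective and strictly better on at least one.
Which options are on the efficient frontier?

Opt1: dominated by Opt8 (miles earned 6804≥2943, price 174≤235).
Opt2: dominated by Opt1 (miles earned 2943≥508, price 235≤1118).
Opt3: not dominated.
Opt4: dominated by Opt1 (miles earned 2943≥2300, price 235≤794).
Opt5: dominated by Opt3 (miles earned 7709≥7490, price 428≤1266).
Opt6: dominated by Opt3 (miles earned 7709≥7237, price 428≤1314).
Opt7: not dominated (best miles earned).
Opt8: not dominated (best price).
Opt9: dominated by Opt3 (miles earned 7709≥5622, price 428≤752).
Opt10: dominated by Opt1 (miles earned 2943≥1344, price 235≤497).

Opt3, Opt7, Opt8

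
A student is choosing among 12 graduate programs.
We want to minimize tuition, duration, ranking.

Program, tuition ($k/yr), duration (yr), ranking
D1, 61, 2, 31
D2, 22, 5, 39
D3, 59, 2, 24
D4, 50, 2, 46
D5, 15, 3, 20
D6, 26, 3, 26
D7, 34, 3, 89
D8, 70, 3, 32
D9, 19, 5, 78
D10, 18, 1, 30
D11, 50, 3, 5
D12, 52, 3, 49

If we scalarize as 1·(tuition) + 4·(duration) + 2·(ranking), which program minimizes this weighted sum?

D1: 1·61 + 4·2 + 2·31 = 131
D2: 1·22 + 4·5 + 2·39 = 120
D3: 1·59 + 4·2 + 2·24 = 115
D4: 1·50 + 4·2 + 2·46 = 150
D5: 1·15 + 4·3 + 2·20 = 67
D6: 1·26 + 4·3 + 2·26 = 90
D7: 1·34 + 4·3 + 2·89 = 224
D8: 1·70 + 4·3 + 2·32 = 146
D9: 1·19 + 4·5 + 2·78 = 195
D10: 1·18 + 4·1 + 2·30 = 82
D11: 1·50 + 4·3 + 2·5 = 72
D12: 1·52 + 4·3 + 2·49 = 162
Lowest: D5 at 67.

D5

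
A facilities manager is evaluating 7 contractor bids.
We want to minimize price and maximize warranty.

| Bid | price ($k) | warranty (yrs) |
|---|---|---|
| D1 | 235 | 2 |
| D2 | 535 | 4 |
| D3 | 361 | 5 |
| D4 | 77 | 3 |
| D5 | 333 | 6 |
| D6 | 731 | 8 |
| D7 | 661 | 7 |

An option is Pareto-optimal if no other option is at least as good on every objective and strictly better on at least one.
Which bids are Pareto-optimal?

D1: dominated by D4 (price 77≤235, warranty 3≥2).
D2: dominated by D3 (price 361≤535, warranty 5≥4).
D3: dominated by D5 (price 333≤361, warranty 6≥5).
D4: not dominated (best price).
D5: not dominated.
D6: not dominated (best warranty).
D7: not dominated.

D4, D5, D6, D7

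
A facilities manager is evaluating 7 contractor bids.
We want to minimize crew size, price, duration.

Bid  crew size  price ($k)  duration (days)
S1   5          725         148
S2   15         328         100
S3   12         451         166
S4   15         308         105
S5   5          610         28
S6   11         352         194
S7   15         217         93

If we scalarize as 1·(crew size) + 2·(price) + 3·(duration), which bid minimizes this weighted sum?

S7

S1: 1·5 + 2·725 + 3·148 = 1899
S2: 1·15 + 2·328 + 3·100 = 971
S3: 1·12 + 2·451 + 3·166 = 1412
S4: 1·15 + 2·308 + 3·105 = 946
S5: 1·5 + 2·610 + 3·28 = 1309
S6: 1·11 + 2·352 + 3·194 = 1297
S7: 1·15 + 2·217 + 3·93 = 728
Lowest: S7 at 728.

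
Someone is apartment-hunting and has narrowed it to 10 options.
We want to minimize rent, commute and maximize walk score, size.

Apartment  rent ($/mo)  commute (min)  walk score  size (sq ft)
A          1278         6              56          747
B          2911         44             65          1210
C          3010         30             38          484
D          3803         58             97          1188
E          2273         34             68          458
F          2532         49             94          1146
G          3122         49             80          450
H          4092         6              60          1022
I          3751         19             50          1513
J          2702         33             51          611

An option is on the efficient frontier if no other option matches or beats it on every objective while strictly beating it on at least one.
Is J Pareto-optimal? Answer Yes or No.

A vs J: rent 1278≤2702, commute 6≤33, walk score 56≥51, size 747≥611 — A is at least as good on every objective and strictly better on at least one, so A dominates J.

No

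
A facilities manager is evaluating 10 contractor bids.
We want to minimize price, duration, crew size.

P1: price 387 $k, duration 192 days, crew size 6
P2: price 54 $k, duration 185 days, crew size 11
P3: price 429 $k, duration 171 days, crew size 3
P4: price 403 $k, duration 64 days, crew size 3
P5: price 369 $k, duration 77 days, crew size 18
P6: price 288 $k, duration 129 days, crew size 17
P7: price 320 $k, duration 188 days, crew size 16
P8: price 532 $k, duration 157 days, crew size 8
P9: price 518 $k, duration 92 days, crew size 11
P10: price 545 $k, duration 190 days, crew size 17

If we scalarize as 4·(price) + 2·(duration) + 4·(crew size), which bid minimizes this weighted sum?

P1: 4·387 + 2·192 + 4·6 = 1956
P2: 4·54 + 2·185 + 4·11 = 630
P3: 4·429 + 2·171 + 4·3 = 2070
P4: 4·403 + 2·64 + 4·3 = 1752
P5: 4·369 + 2·77 + 4·18 = 1702
P6: 4·288 + 2·129 + 4·17 = 1478
P7: 4·320 + 2·188 + 4·16 = 1720
P8: 4·532 + 2·157 + 4·8 = 2474
P9: 4·518 + 2·92 + 4·11 = 2300
P10: 4·545 + 2·190 + 4·17 = 2628
Lowest: P2 at 630.

P2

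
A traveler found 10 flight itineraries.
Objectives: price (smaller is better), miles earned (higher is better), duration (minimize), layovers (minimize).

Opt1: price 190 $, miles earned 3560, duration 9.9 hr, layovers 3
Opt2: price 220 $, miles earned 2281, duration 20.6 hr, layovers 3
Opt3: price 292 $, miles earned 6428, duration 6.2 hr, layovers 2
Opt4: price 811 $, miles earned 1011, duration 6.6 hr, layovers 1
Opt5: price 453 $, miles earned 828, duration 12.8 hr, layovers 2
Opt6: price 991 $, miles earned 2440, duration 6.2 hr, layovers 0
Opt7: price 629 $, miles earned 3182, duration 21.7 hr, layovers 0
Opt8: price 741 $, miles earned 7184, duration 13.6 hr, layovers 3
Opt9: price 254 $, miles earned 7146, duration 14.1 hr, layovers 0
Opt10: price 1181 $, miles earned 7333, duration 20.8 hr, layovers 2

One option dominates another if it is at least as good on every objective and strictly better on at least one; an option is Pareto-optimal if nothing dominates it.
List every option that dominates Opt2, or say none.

Opt1: price 190≤220, miles earned 3560≥2281, duration 9.9≤20.6, layovers 3≤3 — dominates Opt2.
Others (Opt3, Opt4, Opt5, Opt6, Opt7, Opt8, Opt9, Opt10) are each worse than Opt2 on at least one objective.

Opt1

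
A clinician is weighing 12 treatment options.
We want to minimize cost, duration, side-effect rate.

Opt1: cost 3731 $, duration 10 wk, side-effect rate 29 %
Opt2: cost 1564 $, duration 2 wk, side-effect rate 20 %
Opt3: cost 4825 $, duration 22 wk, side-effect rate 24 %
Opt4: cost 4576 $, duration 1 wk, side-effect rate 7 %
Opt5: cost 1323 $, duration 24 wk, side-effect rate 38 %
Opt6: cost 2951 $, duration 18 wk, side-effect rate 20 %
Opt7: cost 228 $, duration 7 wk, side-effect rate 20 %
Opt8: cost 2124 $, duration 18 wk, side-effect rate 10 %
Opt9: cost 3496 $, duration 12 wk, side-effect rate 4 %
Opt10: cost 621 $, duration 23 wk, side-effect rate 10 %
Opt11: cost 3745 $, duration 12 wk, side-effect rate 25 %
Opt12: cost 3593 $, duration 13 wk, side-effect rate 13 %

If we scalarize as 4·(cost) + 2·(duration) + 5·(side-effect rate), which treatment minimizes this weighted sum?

Opt7

Opt1: 4·3731 + 2·10 + 5·29 = 15089
Opt2: 4·1564 + 2·2 + 5·20 = 6360
Opt3: 4·4825 + 2·22 + 5·24 = 19464
Opt4: 4·4576 + 2·1 + 5·7 = 18341
Opt5: 4·1323 + 2·24 + 5·38 = 5530
Opt6: 4·2951 + 2·18 + 5·20 = 11940
Opt7: 4·228 + 2·7 + 5·20 = 1026
Opt8: 4·2124 + 2·18 + 5·10 = 8582
Opt9: 4·3496 + 2·12 + 5·4 = 14028
Opt10: 4·621 + 2·23 + 5·10 = 2580
Opt11: 4·3745 + 2·12 + 5·25 = 15129
Opt12: 4·3593 + 2·13 + 5·13 = 14463
Lowest: Opt7 at 1026.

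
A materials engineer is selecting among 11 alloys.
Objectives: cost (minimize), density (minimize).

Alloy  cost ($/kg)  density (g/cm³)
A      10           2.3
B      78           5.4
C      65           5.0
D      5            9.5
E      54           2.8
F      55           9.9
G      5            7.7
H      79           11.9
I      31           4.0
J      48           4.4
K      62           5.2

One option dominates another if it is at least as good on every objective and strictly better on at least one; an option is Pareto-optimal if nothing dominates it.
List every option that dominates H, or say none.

A, B, C, D, E, F, G, I, J, K

A: cost 10≤79, density 2.3≤11.9 — dominates H.
B: cost 78≤79, density 5.4≤11.9 — dominates H.
C: cost 65≤79, density 5.0≤11.9 — dominates H.
D: cost 5≤79, density 9.5≤11.9 — dominates H.
E: cost 54≤79, density 2.8≤11.9 — dominates H.
F: cost 55≤79, density 9.9≤11.9 — dominates H.
G: cost 5≤79, density 7.7≤11.9 — dominates H.
I: cost 31≤79, density 4.0≤11.9 — dominates H.
J: cost 48≤79, density 4.4≤11.9 — dominates H.
K: cost 62≤79, density 5.2≤11.9 — dominates H.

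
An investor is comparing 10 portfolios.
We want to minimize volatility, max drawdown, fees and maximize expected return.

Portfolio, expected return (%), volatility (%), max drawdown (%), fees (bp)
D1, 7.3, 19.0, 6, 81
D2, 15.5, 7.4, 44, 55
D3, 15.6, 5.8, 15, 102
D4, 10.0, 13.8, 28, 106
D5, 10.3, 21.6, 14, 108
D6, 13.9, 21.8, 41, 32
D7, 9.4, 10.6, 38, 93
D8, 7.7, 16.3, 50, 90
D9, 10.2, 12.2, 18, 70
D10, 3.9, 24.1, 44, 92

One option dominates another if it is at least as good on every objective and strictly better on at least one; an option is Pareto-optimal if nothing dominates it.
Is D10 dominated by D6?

Yes

D6 vs D10: expected return 13.9≥3.9, volatility 21.8≤24.1, max drawdown 41≤44, fees 32≤92 — D6 is at least as good on every objective with at least one strict improvement.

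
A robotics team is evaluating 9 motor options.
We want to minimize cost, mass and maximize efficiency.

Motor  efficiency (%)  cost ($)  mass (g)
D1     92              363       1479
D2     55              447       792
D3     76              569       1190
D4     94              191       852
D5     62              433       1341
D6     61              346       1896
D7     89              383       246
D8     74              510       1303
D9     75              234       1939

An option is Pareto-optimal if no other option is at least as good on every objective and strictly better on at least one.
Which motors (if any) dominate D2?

D7: efficiency 89≥55, cost 383≤447, mass 246≤792 — dominates D2.
Others (D1, D3, D4, D5, D6, D8, D9) are each worse than D2 on at least one objective.

D7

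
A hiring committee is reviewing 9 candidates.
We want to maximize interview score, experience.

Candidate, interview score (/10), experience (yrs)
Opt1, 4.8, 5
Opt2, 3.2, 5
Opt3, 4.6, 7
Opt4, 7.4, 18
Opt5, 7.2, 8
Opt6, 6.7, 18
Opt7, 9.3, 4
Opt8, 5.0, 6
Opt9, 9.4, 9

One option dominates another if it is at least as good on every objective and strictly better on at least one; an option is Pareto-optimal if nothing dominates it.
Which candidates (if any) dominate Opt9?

none

Opt1: worse on interview score (4.8 vs 9.4).
Opt2: worse on interview score (3.2 vs 9.4).
Opt3: worse on interview score (4.6 vs 9.4).
Opt4: worse on interview score (7.4 vs 9.4).
Opt5: worse on interview score (7.2 vs 9.4).
Opt6: worse on interview score (6.7 vs 9.4).
Opt7: worse on interview score (9.3 vs 9.4).
Opt8: worse on interview score (5.0 vs 9.4).
No option dominates Opt9.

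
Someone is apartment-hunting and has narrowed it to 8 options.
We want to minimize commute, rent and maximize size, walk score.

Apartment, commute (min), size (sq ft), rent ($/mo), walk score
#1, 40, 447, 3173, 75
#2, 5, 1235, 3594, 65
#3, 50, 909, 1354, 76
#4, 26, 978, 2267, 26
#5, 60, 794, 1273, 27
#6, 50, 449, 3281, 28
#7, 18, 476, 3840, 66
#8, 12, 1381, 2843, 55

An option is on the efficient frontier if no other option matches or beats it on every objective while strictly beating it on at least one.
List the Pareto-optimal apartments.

#1: not dominated.
#2: not dominated (best commute).
#3: not dominated (best walk score).
#4: not dominated.
#5: not dominated (best rent).
#6: dominated by #3 (commute 50≤50, size 909≥449, rent 1354≤3281, walk score 76≥28).
#7: not dominated.
#8: not dominated (best size).

#1, #2, #3, #4, #5, #7, #8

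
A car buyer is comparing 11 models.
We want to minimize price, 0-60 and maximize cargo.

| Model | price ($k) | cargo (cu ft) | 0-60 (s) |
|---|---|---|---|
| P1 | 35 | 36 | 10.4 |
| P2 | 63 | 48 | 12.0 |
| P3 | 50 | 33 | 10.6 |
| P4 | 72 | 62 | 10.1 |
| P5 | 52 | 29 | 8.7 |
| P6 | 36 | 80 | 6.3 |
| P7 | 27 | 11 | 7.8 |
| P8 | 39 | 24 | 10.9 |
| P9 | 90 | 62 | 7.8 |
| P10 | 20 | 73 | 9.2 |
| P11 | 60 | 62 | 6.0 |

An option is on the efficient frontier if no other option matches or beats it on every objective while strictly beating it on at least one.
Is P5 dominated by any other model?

Yes

P6 vs P5: price 36≤52, cargo 80≥29, 0-60 6.3≤8.7 — P6 is at least as good on every objective and strictly better on at least one, so P6 dominates P5.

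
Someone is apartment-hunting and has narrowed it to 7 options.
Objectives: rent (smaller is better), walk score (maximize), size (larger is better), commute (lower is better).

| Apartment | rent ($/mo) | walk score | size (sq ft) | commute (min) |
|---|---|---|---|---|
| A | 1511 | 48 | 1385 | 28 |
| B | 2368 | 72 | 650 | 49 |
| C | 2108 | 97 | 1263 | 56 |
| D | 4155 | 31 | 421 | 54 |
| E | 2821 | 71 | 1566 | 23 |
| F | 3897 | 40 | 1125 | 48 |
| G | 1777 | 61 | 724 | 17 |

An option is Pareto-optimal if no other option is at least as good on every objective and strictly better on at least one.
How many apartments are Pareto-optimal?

5

A: not dominated (best rent).
B: not dominated.
C: not dominated (best walk score).
D: dominated by A (rent 1511≤4155, walk score 48≥31, size 1385≥421, commute 28≤54).
E: not dominated (best size).
F: dominated by A (rent 1511≤3897, walk score 48≥40, size 1385≥1125, commute 28≤48).
G: not dominated (best commute).
Pareto-optimal: A, B, C, E, G → 5.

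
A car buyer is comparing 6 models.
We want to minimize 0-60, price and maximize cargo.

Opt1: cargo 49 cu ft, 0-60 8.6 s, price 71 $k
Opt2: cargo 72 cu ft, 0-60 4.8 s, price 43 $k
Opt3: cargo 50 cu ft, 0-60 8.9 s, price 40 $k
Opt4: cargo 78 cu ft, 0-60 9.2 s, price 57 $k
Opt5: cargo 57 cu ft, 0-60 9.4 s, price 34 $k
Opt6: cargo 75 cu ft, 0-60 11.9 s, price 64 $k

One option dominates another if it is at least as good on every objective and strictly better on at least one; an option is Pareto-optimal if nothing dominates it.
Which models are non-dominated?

Opt2, Opt3, Opt4, Opt5

Opt1: dominated by Opt2 (cargo 72≥49, 0-60 4.8≤8.6, price 43≤71).
Opt2: not dominated (best 0-60).
Opt3: not dominated.
Opt4: not dominated (best cargo).
Opt5: not dominated (best price).
Opt6: dominated by Opt4 (cargo 78≥75, 0-60 9.2≤11.9, price 57≤64).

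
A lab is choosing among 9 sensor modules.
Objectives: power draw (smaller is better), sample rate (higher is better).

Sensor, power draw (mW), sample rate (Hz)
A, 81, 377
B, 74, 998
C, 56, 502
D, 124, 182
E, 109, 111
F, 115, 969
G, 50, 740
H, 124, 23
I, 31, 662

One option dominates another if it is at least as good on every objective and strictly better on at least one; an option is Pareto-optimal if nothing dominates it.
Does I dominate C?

Yes

I vs C: power draw 31≤56, sample rate 662≥502 — I is at least as good on every objective with at least one strict improvement.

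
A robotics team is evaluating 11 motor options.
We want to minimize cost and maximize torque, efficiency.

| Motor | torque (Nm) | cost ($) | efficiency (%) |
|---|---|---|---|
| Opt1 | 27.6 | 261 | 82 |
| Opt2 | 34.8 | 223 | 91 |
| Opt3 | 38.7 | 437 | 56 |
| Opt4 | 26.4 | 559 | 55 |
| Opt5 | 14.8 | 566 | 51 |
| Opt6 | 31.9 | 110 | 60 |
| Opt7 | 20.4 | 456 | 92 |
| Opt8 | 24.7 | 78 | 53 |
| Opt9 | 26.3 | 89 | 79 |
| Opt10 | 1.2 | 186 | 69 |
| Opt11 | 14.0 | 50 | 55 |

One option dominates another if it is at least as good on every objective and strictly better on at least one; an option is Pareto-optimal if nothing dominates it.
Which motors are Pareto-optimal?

Opt2, Opt3, Opt6, Opt7, Opt8, Opt9, Opt11

Opt1: dominated by Opt2 (torque 34.8≥27.6, cost 223≤261, efficiency 91≥82).
Opt2: not dominated.
Opt3: not dominated (best torque).
Opt4: dominated by Opt1 (torque 27.6≥26.4, cost 261≤559, efficiency 82≥55).
Opt5: dominated by Opt1 (torque 27.6≥14.8, cost 261≤566, efficiency 82≥51).
Opt6: not dominated.
Opt7: not dominated (best efficiency).
Opt8: not dominated.
Opt9: not dominated.
Opt10: dominated by Opt9 (torque 26.3≥1.2, cost 89≤186, efficiency 79≥69).
Opt11: not dominated (best cost).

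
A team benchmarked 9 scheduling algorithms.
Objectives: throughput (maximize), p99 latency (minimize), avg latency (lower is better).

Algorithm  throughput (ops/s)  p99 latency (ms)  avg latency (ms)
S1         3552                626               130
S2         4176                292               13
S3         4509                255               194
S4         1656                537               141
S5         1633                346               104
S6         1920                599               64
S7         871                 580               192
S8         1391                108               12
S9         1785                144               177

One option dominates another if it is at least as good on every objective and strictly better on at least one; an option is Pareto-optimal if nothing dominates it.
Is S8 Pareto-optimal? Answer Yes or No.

S1: worse on p99 latency (626 vs 108).
S2: worse on p99 latency (292 vs 108).
S3: worse on p99 latency (255 vs 108).
S4: worse on p99 latency (537 vs 108).
S5: worse on p99 latency (346 vs 108).
S6: worse on p99 latency (599 vs 108).
S7: worse on throughput (871 vs 1391).
S9: worse on p99 latency (144 vs 108).
No option is at least as good as S8 on every objective and strictly better on one.

Yes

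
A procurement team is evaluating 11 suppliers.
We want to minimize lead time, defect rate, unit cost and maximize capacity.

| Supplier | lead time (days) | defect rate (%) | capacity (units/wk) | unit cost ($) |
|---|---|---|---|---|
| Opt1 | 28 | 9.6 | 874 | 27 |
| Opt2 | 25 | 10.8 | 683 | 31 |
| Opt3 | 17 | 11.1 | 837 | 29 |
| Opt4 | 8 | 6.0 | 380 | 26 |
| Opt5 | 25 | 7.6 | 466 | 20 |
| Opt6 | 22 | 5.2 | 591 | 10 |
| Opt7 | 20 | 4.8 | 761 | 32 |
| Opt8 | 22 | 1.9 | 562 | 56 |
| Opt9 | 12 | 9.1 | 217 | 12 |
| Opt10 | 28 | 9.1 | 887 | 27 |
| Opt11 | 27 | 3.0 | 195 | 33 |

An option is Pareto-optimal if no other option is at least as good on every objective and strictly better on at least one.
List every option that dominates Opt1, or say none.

Opt10

Opt10: lead time 28≤28, defect rate 9.1≤9.6, capacity 887≥874, unit cost 27≤27 — dominates Opt1.
Others (Opt2, Opt3, Opt4, Opt5, Opt6, Opt7, Opt8, Opt9, Opt11) are each worse than Opt1 on at least one objective.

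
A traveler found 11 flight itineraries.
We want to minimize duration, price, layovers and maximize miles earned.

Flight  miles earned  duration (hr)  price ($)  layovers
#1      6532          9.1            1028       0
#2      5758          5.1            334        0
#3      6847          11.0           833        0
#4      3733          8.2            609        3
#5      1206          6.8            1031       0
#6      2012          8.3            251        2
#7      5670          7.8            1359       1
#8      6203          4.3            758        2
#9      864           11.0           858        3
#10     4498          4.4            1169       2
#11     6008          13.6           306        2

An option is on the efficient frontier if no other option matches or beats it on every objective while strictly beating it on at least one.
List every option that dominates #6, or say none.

none

#1: worse on duration (9.1 vs 8.3).
#2: worse on price (334 vs 251).
#3: worse on duration (11.0 vs 8.3).
#4: worse on price (609 vs 251).
#5: worse on miles earned (1206 vs 2012).
#7: worse on price (1359 vs 251).
#8: worse on price (758 vs 251).
#9: worse on miles earned (864 vs 2012).
#10: worse on price (1169 vs 251).
#11: worse on duration (13.6 vs 8.3).
No option dominates #6.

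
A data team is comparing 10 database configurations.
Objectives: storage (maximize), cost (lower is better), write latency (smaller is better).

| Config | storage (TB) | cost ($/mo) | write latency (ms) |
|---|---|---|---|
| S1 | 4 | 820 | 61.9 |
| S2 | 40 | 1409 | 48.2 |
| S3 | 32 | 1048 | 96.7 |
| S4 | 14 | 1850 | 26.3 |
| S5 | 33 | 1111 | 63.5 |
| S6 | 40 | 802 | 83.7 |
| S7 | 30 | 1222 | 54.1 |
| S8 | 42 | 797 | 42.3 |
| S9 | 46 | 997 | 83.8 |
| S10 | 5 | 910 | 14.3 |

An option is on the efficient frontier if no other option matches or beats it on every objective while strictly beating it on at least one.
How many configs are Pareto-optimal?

S1: dominated by S8 (storage 42≥4, cost 797≤820, write latency 42.3≤61.9).
S2: dominated by S8 (storage 42≥40, cost 797≤1409, write latency 42.3≤48.2).
S3: dominated by S6 (storage 40≥32, cost 802≤1048, write latency 83.7≤96.7).
S4: not dominated.
S5: dominated by S8 (storage 42≥33, cost 797≤1111, write latency 42.3≤63.5).
S6: dominated by S8 (storage 42≥40, cost 797≤802, write latency 42.3≤83.7).
S7: dominated by S8 (storage 42≥30, cost 797≤1222, write latency 42.3≤54.1).
S8: not dominated (best cost).
S9: not dominated (best storage).
S10: not dominated (best write latency).
Pareto-optimal: S4, S8, S9, S10 → 4.

4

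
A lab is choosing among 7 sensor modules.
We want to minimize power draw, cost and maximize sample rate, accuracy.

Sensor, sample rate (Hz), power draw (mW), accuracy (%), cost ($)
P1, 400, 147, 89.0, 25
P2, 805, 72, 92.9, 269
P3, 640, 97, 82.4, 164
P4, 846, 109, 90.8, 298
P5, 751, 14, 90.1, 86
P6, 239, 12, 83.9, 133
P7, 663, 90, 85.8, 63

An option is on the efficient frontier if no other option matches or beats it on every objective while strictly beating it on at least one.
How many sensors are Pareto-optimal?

P1: not dominated (best cost).
P2: not dominated (best accuracy).
P3: dominated by P5 (sample rate 751≥640, power draw 14≤97, accuracy 90.1≥82.4, cost 86≤164).
P4: not dominated (best sample rate).
P5: not dominated.
P6: not dominated (best power draw).
P7: not dominated.
Pareto-optimal: P1, P2, P4, P5, P6, P7 → 6.

6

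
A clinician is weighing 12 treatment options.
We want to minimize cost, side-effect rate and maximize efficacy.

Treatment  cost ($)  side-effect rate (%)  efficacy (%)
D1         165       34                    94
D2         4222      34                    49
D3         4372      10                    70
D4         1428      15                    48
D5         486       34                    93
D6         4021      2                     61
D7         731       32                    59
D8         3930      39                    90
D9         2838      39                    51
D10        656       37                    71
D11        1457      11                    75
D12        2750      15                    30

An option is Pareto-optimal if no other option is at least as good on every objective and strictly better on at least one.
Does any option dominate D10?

Yes

D1 vs D10: cost 165≤656, side-effect rate 34≤37, efficacy 94≥71 — D1 is at least as good on every objective and strictly better on at least one, so D1 dominates D10.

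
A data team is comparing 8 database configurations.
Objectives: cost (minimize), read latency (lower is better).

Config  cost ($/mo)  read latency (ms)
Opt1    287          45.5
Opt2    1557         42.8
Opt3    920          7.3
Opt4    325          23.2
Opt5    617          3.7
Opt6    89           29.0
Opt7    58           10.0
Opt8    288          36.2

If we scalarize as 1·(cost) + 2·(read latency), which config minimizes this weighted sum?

Opt1: 1·287 + 2·45.5 = 378.0
Opt2: 1·1557 + 2·42.8 = 1642.6
Opt3: 1·920 + 2·7.3 = 934.6
Opt4: 1·325 + 2·23.2 = 371.4
Opt5: 1·617 + 2·3.7 = 624.4
Opt6: 1·89 + 2·29.0 = 147.0
Opt7: 1·58 + 2·10.0 = 78.0
Opt8: 1·288 + 2·36.2 = 360.4
Lowest: Opt7 at 78.0.

Opt7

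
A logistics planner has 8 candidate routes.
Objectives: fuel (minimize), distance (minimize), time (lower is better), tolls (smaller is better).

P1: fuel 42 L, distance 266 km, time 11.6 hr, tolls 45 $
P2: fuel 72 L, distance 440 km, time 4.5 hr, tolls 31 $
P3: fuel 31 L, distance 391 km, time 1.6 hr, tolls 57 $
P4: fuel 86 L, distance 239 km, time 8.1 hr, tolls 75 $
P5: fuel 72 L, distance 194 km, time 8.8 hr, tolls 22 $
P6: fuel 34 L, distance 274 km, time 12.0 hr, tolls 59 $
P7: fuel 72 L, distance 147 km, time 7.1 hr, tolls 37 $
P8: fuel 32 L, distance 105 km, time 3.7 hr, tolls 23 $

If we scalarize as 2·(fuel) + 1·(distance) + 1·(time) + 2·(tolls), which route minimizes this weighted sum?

P1: 2·42 + 1·266 + 1·11.6 + 2·45 = 451.6
P2: 2·72 + 1·440 + 1·4.5 + 2·31 = 650.5
P3: 2·31 + 1·391 + 1·1.6 + 2·57 = 568.6
P4: 2·86 + 1·239 + 1·8.1 + 2·75 = 569.1
P5: 2·72 + 1·194 + 1·8.8 + 2·22 = 390.8
P6: 2·34 + 1·274 + 1·12.0 + 2·59 = 472.0
P7: 2·72 + 1·147 + 1·7.1 + 2·37 = 372.1
P8: 2·32 + 1·105 + 1·3.7 + 2·23 = 218.7
Lowest: P8 at 218.7.

P8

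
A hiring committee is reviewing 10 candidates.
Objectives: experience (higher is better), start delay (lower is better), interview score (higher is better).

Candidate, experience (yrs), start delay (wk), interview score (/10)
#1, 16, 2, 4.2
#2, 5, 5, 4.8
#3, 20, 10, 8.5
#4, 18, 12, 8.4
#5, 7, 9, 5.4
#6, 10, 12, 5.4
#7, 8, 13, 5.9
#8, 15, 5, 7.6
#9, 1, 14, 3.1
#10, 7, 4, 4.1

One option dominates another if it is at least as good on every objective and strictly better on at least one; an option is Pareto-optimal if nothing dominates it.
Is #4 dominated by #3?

Yes

#3 vs #4: experience 20≥18, start delay 10≤12, interview score 8.5≥8.4 — #3 is at least as good on every objective with at least one strict improvement.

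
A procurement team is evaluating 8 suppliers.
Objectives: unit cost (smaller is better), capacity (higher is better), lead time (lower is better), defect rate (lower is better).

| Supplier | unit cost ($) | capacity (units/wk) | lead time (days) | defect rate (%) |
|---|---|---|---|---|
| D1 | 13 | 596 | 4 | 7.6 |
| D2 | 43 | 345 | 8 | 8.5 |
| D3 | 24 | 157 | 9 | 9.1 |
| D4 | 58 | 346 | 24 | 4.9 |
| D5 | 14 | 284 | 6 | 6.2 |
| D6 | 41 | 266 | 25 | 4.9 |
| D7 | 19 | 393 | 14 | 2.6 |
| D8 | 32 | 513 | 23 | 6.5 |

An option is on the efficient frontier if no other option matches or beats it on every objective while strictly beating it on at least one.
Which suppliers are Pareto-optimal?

D1: not dominated (best unit cost).
D2: dominated by D1 (unit cost 13≤43, capacity 596≥345, lead time 4≤8, defect rate 7.6≤8.5).
D3: dominated by D1 (unit cost 13≤24, capacity 596≥157, lead time 4≤9, defect rate 7.6≤9.1).
D4: dominated by D7 (unit cost 19≤58, capacity 393≥346, lead time 14≤24, defect rate 2.6≤4.9).
D5: not dominated.
D6: dominated by D7 (unit cost 19≤41, capacity 393≥266, lead time 14≤25, defect rate 2.6≤4.9).
D7: not dominated (best defect rate).
D8: not dominated.

D1, D5, D7, D8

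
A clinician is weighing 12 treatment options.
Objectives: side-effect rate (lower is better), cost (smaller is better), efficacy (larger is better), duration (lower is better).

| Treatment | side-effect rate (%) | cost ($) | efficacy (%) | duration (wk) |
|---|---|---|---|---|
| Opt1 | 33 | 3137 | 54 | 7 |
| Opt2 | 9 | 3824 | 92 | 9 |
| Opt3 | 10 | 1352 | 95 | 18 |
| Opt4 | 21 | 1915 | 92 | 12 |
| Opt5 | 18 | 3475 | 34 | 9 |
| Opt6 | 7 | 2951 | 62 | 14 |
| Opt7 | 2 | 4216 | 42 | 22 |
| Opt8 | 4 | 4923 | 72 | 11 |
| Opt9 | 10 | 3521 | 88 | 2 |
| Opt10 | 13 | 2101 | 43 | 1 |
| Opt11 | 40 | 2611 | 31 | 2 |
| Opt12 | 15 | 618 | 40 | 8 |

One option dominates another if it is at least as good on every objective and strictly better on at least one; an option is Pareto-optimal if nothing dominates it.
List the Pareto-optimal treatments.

Opt1: not dominated.
Opt2: not dominated.
Opt3: not dominated (best efficacy).
Opt4: not dominated.
Opt5: dominated by Opt10 (side-effect rate 13≤18, cost 2101≤3475, efficacy 43≥34, duration 1≤9).
Opt6: not dominated.
Opt7: not dominated (best side-effect rate).
Opt8: not dominated.
Opt9: not dominated.
Opt10: not dominated (best duration).
Opt11: dominated by Opt10 (side-effect rate 13≤40, cost 2101≤2611, efficacy 43≥31, duration 1≤2).
Opt12: not dominated (best cost).

Opt1, Opt2, Opt3, Opt4, Opt6, Opt7, Opt8, Opt9, Opt10, Opt12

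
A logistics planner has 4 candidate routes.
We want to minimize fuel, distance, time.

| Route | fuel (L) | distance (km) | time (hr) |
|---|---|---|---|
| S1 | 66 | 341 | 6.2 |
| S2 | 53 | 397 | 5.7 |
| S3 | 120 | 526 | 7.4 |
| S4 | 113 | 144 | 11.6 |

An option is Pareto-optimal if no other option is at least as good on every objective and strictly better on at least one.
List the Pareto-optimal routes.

S1, S2, S4

S1: not dominated.
S2: not dominated (best fuel).
S3: dominated by S1 (fuel 66≤120, distance 341≤526, time 6.2≤7.4).
S4: not dominated (best distance).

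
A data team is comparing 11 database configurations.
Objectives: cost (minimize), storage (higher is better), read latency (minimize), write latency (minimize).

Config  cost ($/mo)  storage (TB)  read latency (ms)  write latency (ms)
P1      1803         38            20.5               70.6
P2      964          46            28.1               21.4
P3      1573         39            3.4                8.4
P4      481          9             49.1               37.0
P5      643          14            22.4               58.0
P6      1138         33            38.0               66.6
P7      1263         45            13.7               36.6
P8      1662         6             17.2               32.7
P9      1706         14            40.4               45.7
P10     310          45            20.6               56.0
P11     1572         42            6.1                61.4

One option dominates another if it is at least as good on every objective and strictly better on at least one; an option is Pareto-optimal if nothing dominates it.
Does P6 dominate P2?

P6 vs P2: P6 is worse on cost (1138 vs 964), so it does not dominate P2.

No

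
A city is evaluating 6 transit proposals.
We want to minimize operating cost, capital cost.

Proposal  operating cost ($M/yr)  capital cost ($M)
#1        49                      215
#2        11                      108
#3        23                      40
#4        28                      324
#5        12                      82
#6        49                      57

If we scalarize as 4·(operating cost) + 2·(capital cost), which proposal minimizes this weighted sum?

#1: 4·49 + 2·215 = 626
#2: 4·11 + 2·108 = 260
#3: 4·23 + 2·40 = 172
#4: 4·28 + 2·324 = 760
#5: 4·12 + 2·82 = 212
#6: 4·49 + 2·57 = 310
Lowest: #3 at 172.

#3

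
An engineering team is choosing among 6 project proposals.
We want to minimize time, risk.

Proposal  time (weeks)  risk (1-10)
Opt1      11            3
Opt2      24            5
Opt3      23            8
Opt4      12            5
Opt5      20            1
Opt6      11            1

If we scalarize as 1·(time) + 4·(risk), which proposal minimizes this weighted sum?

Opt1: 1·11 + 4·3 = 23
Opt2: 1·24 + 4·5 = 44
Opt3: 1·23 + 4·8 = 55
Opt4: 1·12 + 4·5 = 32
Opt5: 1·20 + 4·1 = 24
Opt6: 1·11 + 4·1 = 15
Lowest: Opt6 at 15.

Opt6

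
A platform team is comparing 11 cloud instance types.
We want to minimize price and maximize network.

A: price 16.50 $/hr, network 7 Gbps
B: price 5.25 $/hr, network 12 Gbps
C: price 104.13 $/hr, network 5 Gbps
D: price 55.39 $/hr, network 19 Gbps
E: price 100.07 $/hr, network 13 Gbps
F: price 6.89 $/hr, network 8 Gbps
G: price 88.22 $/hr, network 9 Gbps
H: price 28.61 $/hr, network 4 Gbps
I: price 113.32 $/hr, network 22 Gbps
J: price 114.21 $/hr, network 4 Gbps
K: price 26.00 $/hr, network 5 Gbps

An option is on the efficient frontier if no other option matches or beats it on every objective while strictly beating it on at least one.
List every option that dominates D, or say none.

A: worse on network (7 vs 19).
B: worse on network (12 vs 19).
C: worse on price (104.13 vs 55.39).
E: worse on price (100.07 vs 55.39).
F: worse on network (8 vs 19).
G: worse on price (88.22 vs 55.39).
H: worse on network (4 vs 19).
I: worse on price (113.32 vs 55.39).
J: worse on price (114.21 vs 55.39).
K: worse on network (5 vs 19).
No option dominates D.

none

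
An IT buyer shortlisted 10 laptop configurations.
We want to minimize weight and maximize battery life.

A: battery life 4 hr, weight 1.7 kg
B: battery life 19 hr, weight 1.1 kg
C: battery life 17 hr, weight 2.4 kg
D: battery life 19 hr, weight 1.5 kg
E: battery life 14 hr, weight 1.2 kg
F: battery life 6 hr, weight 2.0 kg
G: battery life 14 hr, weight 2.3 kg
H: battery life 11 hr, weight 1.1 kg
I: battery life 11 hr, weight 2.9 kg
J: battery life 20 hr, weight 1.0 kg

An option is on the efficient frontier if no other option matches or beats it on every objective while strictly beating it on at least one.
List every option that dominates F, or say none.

B, D, E, H, J

B: battery life 19≥6, weight 1.1≤2.0 — dominates F.
D: battery life 19≥6, weight 1.5≤2.0 — dominates F.
E: battery life 14≥6, weight 1.2≤2.0 — dominates F.
H: battery life 11≥6, weight 1.1≤2.0 — dominates F.
J: battery life 20≥6, weight 1.0≤2.0 — dominates F.
Others (A, C, G, I) are each worse than F on at least one objective.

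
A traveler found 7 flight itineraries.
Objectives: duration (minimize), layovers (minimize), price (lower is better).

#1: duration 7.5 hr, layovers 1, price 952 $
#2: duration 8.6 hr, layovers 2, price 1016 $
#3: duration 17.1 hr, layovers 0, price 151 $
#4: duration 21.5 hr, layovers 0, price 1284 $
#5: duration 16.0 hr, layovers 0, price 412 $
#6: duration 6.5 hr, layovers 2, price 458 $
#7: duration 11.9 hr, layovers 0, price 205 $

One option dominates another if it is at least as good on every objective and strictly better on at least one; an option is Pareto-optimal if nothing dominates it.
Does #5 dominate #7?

No

#5 vs #7: #5 is worse on duration (16.0 vs 11.9), so it does not dominate #7.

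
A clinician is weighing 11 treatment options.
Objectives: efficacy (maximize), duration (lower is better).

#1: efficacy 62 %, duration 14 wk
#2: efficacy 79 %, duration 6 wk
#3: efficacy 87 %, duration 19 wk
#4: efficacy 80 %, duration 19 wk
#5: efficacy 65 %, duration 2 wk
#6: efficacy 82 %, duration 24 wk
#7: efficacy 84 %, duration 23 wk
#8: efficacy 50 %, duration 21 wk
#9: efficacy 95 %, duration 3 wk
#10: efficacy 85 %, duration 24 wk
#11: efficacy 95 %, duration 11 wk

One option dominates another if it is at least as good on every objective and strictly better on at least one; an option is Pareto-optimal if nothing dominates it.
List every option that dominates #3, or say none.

#9, #11

#9: efficacy 95≥87, duration 3≤19 — dominates #3.
#11: efficacy 95≥87, duration 11≤19 — dominates #3.
Others (#1, #2, #4, #5, #6, #7, #8, #10) are each worse than #3 on at least one objective.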